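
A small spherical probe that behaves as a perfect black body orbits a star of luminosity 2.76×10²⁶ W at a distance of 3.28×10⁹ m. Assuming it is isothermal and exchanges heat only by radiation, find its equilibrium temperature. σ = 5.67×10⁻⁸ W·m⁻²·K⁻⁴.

First find the stellar flux at distance d: S = L/(4πd²) = 2.76×10²⁶/(4π·(3.28×10⁹)²) = 2.042×10⁶ W/m².
For an isothermal sphere, absorbed (1−a)S·πr² = emitted σ·4πr²·T⁴, so T⁴ = (1−a)S/(4σ).
T⁴ = 1.00·2.042×10⁶/(4·5.67×10⁻⁸) = 9.001×10¹² K⁴.

T ≈ 1730 K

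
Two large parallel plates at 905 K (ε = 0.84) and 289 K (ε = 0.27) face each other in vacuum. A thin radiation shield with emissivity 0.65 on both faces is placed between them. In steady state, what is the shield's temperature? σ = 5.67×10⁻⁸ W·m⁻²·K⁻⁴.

T_s ≈ 832 K

In steady state the net flux on the hot side equals that on the cold side.
σ(T₁⁴−T_s⁴)/D₁ = σ(T_s⁴−T₂⁴)/D₂, with D₁ = 1/ε₁+1/ε_s−1 = 1.729, D₂ = 1/ε_s+1/ε₂−1 = 4.242.
Solve for T_s⁴: T_s⁴ = (D₂·T₁⁴ + D₁·T₂⁴)/(D₁+D₂) = 4.786×10¹¹ K⁴.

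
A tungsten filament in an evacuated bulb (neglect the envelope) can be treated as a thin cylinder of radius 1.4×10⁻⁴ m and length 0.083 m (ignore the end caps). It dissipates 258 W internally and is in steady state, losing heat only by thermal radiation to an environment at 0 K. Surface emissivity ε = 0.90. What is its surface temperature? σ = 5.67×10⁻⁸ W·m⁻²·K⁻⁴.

Steady state: internal power = radiated power, P = εσA T⁴.
Radiating area A = 2πrL = 7.301×10⁻⁵ m².
T⁴ = P/(εσA) = 258/(0.90·5.67×10⁻⁸·7.301×10⁻⁵) = 6.925×10¹³ K⁴.
T = (6.925×10¹³)^(1/4).

T ≈ 2880 K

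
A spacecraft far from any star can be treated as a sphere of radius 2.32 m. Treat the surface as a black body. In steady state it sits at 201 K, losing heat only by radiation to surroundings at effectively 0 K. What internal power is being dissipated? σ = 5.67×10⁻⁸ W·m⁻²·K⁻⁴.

Steady state: P = εσA T⁴.
A = 4πr² = 67.64 m²; T⁴ = (201)⁴ = 1.632×10⁹ K⁴.
P = 1.0 × 5.67×10⁻⁸ × 67.64 × 1.632×10⁹.

P ≈ 6260 W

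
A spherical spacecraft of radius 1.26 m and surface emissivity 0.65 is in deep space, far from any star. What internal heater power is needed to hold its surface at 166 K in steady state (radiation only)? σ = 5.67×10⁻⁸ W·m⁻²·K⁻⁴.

P ≈ 558 W

P = εσ·4πr²·T⁴.
4πr² = 19.95 m²; T⁴ = 7.593×10⁸ K⁴.
P = 0.65·5.67×10⁻⁸·19.95·7.593×10⁸.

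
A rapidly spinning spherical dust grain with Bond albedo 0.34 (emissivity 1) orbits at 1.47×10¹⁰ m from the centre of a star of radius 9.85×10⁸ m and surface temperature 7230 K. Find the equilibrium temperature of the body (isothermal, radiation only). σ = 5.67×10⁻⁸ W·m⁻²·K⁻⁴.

T ≈ 1190 K

The star's surface emits σT_*⁴; at distance d the flux is S = σT_*⁴(R_*/d)².
S = 5.67×10⁻⁸·(7230)⁴·(9.85×10⁸/1.47×10¹⁰)² = 6.956×10⁵ W/m².
For an isothermal sphere T⁴ = (1−a)S/(4σ) = 2.024×10¹² K⁴.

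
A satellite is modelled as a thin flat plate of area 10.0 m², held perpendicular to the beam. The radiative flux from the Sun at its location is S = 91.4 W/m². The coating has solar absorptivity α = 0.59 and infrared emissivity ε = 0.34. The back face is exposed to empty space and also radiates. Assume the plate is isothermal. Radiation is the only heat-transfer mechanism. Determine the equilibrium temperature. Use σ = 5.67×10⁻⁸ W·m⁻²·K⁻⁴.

T ≈ 193 K

At equilibrium, absorbed power = emitted power.
Absorbing cross-section = A = 10.00 m²; emitting surface = 2A = 20.00 m² (ratio 2).
αS·A_cross = εσ·A_surf·T⁴  ⇒  T⁴ = αS/(ε·2σ).
T⁴ = 0.590·91.4/(0.34·2·5.67×10⁻⁸) = 1.399×10⁹ K⁴.
T = (1.399×10⁹)^(1/4).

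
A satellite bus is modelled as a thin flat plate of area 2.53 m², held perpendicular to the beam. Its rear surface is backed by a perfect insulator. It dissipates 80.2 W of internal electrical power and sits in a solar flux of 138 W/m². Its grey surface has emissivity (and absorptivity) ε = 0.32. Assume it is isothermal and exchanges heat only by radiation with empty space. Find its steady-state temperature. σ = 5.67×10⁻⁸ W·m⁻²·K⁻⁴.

At steady state, absorbed solar power + internal power = radiated power.
Absorbed: α·S·A_cross = 0.32·138·2.530 = 111.7 W (cross-section A).
Total input = 111.7 + 80.2 = 191.9 W.
Radiated: εσ·A_surf·T⁴ with A_surf = A = 2.530 m².
T⁴ = 191.9/(0.32·5.67×10⁻⁸·2.530) = 4.181×10⁹ K⁴.

T ≈ 254 K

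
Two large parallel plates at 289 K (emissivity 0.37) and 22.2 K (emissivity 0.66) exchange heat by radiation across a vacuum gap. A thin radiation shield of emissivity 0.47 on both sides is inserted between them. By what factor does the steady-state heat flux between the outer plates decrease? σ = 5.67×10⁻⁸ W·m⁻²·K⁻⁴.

factor ≈ 2.01

Without shield: q₀ = σΔ(T⁴)/(1/ε₁+1/ε₂−1) with denominator 3.218.
With shield the two gaps are in series; the resistances add: (1/ε₁+1/ε_s−1)+(1/ε_s+1/ε₂−1) = 3.830+2.643 = 6.473.
Heat-flux ratio q₀/q = 6.473/3.218.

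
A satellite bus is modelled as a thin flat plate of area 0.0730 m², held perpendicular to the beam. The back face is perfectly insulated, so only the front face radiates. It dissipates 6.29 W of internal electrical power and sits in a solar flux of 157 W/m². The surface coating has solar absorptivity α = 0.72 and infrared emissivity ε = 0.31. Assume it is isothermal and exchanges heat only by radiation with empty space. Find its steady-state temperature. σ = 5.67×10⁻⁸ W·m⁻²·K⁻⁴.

T ≈ 326 K

At steady state, absorbed solar power + internal power = radiated power.
Absorbed: α·S·A_cross = 0.72·157·0.07300 = 8.252 W (cross-section A).
Total input = 8.252 + 6.29 = 14.54 W.
Radiated: εσ·A_surf·T⁴ with A_surf = A = 0.07300 m².
T⁴ = 14.54/(0.31·5.67×10⁻⁸·0.07300) = 1.133×10¹⁰ K⁴.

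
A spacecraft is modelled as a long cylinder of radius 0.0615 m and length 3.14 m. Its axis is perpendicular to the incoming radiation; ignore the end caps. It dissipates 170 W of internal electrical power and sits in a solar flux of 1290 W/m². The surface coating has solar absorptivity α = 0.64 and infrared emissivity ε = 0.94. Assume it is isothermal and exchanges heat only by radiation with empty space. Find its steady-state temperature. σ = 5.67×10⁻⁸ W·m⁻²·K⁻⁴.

At steady state, absorbed solar power + internal power = radiated power.
Absorbed: α·S·A_cross = 0.64·1290·0.3862 = 318.9 W (cross-section 2rL).
Total input = 318.9 + 170 = 488.9 W.
Radiated: εσ·A_surf·T⁴ with A_surf = 2πrL = 1.213 m².
T⁴ = 488.9/(0.94·5.67×10⁻⁸·1.213) = 7.559×10⁹ K⁴.

T ≈ 295 K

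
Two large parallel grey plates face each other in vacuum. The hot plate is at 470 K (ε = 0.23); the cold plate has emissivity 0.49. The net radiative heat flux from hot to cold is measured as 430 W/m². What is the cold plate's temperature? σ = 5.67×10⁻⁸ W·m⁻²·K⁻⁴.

T₂ ≈ 298 K

q = σ(T₁⁴ − T₂⁴)/(1/ε₁ + 1/ε₂ − 1); denominator = 5.389.
T₂⁴ = T₁⁴ − q·(1/ε₁+1/ε₂−1)/σ = 4.880×10¹⁰ − 430·5.389/5.67×10⁻⁸
    = 7.931×10⁹ K⁴.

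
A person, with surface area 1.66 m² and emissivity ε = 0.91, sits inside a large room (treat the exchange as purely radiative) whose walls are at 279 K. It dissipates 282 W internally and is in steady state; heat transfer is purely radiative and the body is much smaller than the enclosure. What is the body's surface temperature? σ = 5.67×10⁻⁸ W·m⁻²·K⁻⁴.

For a small grey body in a large enclosure, net radiated power = εσA(T⁴ − T_w⁴).
Steady state: P = εσA(T⁴ − T_w⁴) with A = 1.66 m².
T⁴ = P/(εσA) + T_w⁴ = 282/(0.91·5.67×10⁻⁸·1.660) + (279)⁴
    = 3.292×10⁹ + 6.059×10⁹ = 9.352×10⁹ K⁴.

T ≈ 311 K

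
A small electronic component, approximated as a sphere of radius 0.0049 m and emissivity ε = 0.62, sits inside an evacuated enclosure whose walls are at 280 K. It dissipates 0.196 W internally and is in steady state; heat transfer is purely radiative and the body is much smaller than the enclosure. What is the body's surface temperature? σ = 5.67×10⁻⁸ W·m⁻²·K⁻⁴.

T ≈ 396 K

For a small grey body in a large enclosure, net radiated power = εσA(T⁴ − T_w⁴).
Steady state: P = εσA(T⁴ − T_w⁴) with A = 4πr² = 3.017×10⁻⁴ m².
T⁴ = P/(εσA) + T_w⁴ = 0.196/(0.62·5.67×10⁻⁸·3.017×10⁻⁴) + (280)⁴
    = 1.848×10¹⁰ + 6.147×10⁹ = 2.463×10¹⁰ K⁴.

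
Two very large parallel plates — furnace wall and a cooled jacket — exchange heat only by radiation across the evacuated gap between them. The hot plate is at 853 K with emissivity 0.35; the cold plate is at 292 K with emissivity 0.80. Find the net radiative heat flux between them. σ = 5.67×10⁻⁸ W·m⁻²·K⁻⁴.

q ≈ 9530 W/m²

For two infinite grey parallel plates, q = σ(T₁⁴ − T₂⁴)/(1/ε₁ + 1/ε₂ − 1).
T₁⁴ − T₂⁴ = 5.294×10¹¹ − 7.270×10⁹ = 5.221×10¹¹ K⁴.
1/ε₁ + 1/ε₂ − 1 = 2.857 + 1.250 − 1 = 3.107.
q = 5.67×10⁻⁸ × 5.221×10¹¹ / 3.107.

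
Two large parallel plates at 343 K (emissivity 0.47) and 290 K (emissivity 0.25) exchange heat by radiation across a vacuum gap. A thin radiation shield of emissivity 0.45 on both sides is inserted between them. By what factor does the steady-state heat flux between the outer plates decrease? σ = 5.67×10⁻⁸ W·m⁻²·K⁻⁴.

factor ≈ 1.67

Without shield: q₀ = σΔ(T⁴)/(1/ε₁+1/ε₂−1) with denominator 5.128.
With shield the two gaps are in series; the resistances add: (1/ε₁+1/ε_s−1)+(1/ε_s+1/ε₂−1) = 3.350+5.222 = 8.572.
Heat-flux ratio q₀/q = 8.572/5.128.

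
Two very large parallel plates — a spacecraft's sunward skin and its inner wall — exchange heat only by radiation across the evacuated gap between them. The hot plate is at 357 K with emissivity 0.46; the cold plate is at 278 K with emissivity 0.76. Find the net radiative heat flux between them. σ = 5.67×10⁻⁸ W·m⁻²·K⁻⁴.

q ≈ 234 W/m²

For two infinite grey parallel plates, q = σ(T₁⁴ − T₂⁴)/(1/ε₁ + 1/ε₂ − 1).
T₁⁴ − T₂⁴ = 1.624×10¹⁰ − 5.973×10⁹ = 1.027×10¹⁰ K⁴.
1/ε₁ + 1/ε₂ − 1 = 2.174 + 1.316 − 1 = 2.490.
q = 5.67×10⁻⁸ × 1.027×10¹⁰ / 2.490.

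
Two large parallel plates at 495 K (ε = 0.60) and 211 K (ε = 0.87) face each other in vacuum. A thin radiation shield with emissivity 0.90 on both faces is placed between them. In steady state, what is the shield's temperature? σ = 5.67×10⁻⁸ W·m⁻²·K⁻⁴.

T_s ≈ 402 K

In steady state the net flux on the hot side equals that on the cold side.
σ(T₁⁴−T_s⁴)/D₁ = σ(T_s⁴−T₂⁴)/D₂, with D₁ = 1/ε₁+1/ε_s−1 = 1.778, D₂ = 1/ε_s+1/ε₂−1 = 1.261.
Solve for T_s⁴: T_s⁴ = (D₂·T₁⁴ + D₁·T₂⁴)/(D₁+D₂) = 2.607×10¹⁰ K⁴.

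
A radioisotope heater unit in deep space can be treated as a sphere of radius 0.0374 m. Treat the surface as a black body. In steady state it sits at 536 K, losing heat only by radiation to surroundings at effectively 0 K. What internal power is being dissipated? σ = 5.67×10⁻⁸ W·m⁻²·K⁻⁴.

Steady state: P = εσA T⁴.
A = 4πr² = 0.01758 m²; T⁴ = (536)⁴ = 8.254×10¹⁰ K⁴.
P = 1.0 × 5.67×10⁻⁸ × 0.01758 × 8.254×10¹⁰.

P ≈ 82.3 W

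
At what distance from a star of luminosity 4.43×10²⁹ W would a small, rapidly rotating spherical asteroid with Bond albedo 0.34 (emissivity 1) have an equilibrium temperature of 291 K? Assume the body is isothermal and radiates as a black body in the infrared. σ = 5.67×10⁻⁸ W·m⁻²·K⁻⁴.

For an isothermal black-emitting sphere, (1−a)S·πr² = σ·4πr²·T⁴ ⇒ S = 4σT⁴/(1−a).
S = 4·5.67×10⁻⁸·(291)⁴/0.660 = 2464 W/m².
Flux falls as S = L/(4πd²), so d = √(L/(4πS)) = √(4.43×10²⁹/(4π·2464)).

d ≈ 3.78×10¹² m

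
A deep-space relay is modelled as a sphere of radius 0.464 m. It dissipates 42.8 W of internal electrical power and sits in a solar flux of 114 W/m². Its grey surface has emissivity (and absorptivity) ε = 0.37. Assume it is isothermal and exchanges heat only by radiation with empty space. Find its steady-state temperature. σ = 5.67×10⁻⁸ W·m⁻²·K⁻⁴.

T ≈ 188 K

At steady state, absorbed solar power + internal power = radiated power.
Absorbed: α·S·A_cross = 0.37·114·0.6764 = 28.53 W (cross-section πr²).
Total input = 28.53 + 42.8 = 71.33 W.
Radiated: εσ·A_surf·T⁴ with A_surf = 4πr² = 2.705 m².
T⁴ = 71.33/(0.37·5.67×10⁻⁸·2.705) = 1.257×10⁹ K⁴.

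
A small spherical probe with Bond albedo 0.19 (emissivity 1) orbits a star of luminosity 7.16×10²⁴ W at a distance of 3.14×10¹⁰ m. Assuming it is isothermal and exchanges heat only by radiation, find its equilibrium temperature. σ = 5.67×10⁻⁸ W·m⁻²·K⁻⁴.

First find the stellar flux at distance d: S = L/(4πd²) = 7.16×10²⁴/(4π·(3.14×10¹⁰)²) = 577.9 W/m².
For an isothermal sphere, absorbed (1−a)S·πr² = emitted σ·4πr²·T⁴, so T⁴ = (1−a)S/(4σ).
T⁴ = 0.810·577.9/(4·5.67×10⁻⁸) = 2.064×10⁹ K⁴.

T ≈ 213 K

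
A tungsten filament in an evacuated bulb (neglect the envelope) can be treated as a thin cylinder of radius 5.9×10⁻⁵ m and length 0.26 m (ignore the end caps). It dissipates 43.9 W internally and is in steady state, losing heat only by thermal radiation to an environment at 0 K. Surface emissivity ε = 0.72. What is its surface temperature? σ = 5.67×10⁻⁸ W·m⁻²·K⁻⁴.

T ≈ 1830 K

Steady state: internal power = radiated power, P = εσA T⁴.
Radiating area A = 2πrL = 9.638×10⁻⁵ m².
T⁴ = P/(εσA) = 43.9/(0.72·5.67×10⁻⁸·9.638×10⁻⁵) = 1.116×10¹³ K⁴.
T = (1.116×10¹³)^(1/4).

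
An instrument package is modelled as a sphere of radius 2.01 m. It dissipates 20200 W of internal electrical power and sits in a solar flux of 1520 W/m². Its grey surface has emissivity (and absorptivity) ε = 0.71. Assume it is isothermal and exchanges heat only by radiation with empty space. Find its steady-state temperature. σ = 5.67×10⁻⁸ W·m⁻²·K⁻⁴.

T ≈ 359 K

At steady state, absorbed solar power + internal power = radiated power.
Absorbed: α·S·A_cross = 0.71·1520·12.69 = 13700 W (cross-section πr²).
Total input = 13700 + 20200 = 33900 W.
Radiated: εσ·A_surf·T⁴ with A_surf = 4πr² = 50.77 m².
T⁴ = 33900/(0.71·5.67×10⁻⁸·50.77) = 1.659×10¹⁰ K⁴.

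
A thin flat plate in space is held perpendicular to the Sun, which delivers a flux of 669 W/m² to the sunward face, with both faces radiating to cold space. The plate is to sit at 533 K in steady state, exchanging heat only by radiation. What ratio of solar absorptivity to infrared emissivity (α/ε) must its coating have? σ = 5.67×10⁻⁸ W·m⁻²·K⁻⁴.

Balance: αS·A = εσ·2A·T⁴ ⇒ α/ε = 2σT⁴/S.
α/ε = 2·5.67×10⁻⁸·(533)⁴/669 = 2·5.67×10⁻⁸·8.071×10¹⁰/669.

α/ε ≈ 13.7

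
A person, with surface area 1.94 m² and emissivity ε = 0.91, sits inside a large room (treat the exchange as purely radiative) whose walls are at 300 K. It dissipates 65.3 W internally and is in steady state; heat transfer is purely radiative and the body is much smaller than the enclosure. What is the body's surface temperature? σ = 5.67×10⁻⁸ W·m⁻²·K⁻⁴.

For a small grey body in a large enclosure, net radiated power = εσA(T⁴ − T_w⁴).
Steady state: P = εσA(T⁴ − T_w⁴) with A = 1.94 m².
T⁴ = P/(εσA) + T_w⁴ = 65.3/(0.91·5.67×10⁻⁸·1.940) + (300)⁴
    = 6.524×10⁸ + 8.100×10⁹ = 8.752×10⁹ K⁴.

T ≈ 306 K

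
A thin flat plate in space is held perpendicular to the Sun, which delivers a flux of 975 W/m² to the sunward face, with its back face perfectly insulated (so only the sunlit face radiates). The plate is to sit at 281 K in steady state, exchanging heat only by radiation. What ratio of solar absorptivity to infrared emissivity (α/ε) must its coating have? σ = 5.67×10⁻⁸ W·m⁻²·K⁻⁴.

α/ε ≈ 0.363

Balance: αS·A = εσ·1A·T⁴ ⇒ α/ε = σT⁴/S.
α/ε = 5.67×10⁻⁸·(281)⁴/975 = 5.67×10⁻⁸·6.235×10⁹/975.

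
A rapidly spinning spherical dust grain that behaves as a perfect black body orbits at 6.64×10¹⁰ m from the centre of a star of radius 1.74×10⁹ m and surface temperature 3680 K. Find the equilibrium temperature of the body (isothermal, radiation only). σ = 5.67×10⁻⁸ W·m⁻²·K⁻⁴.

T ≈ 421 K

The star's surface emits σT_*⁴; at distance d the flux is S = σT_*⁴(R_*/d)².
S = 5.67×10⁻⁸·(3680)⁴·(1.74×10⁹/6.64×10¹⁰)² = 7141 W/m².
For an isothermal sphere T⁴ = (1−a)S/(4σ) = 3.148×10¹⁰ K⁴.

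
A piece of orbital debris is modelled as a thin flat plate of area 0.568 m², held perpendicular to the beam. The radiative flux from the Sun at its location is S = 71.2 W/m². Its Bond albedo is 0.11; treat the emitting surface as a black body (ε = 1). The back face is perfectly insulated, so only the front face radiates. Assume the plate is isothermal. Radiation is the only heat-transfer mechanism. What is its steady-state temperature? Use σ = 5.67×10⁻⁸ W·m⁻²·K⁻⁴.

At equilibrium, absorbed power = emitted power.
Absorbing cross-section = A = 0.5680 m²; emitting surface = A = 0.5680 m² (ratio 1).
(1−a)S·A_cross = εσ·A_surf·T⁴  ⇒  T⁴ = (1−a)S/(1σ).
T⁴ = 0.890·71.2/(1·5.67×10⁻⁸) = 1.118×10⁹ K⁴.
T = (1.118×10⁹)^(1/4).

T ≈ 183 K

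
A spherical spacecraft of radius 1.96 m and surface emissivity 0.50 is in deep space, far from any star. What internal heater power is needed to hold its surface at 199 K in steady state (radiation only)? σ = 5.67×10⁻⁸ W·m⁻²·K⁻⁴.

P = εσ·4πr²·T⁴.
4πr² = 48.27 m²; T⁴ = 1.568×10⁹ K⁴.
P = 0.50·5.67×10⁻⁸·48.27·1.568×10⁹.

P ≈ 2150 W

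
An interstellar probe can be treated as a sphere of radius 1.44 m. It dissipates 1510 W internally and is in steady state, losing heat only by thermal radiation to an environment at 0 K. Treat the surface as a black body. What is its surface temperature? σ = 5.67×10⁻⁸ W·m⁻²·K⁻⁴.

Steady state: internal power = radiated power, P = εσA T⁴.
Radiating area A = 4πr² = 26.06 m².
T⁴ = P/(εσA) = 1510/(1.0·5.67×10⁻⁸·26.06) = 1.022×10⁹ K⁴.
T = (1.022×10⁹)^(1/4).

T ≈ 179 K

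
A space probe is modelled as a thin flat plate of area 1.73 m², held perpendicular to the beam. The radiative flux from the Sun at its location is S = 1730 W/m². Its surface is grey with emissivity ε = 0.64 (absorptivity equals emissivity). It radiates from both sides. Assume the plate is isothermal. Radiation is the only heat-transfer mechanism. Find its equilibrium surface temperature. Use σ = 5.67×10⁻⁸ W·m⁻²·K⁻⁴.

T ≈ 351 K

At equilibrium, absorbed power = emitted power.
Absorbing cross-section = A = 1.730 m²; emitting surface = 2A = 3.460 m² (ratio 2).
εS·A_cross = εσ·A_surf·T⁴  ⇒  T⁴ = S/(2σ)   (ε cancels).
T⁴ = 1730/(2·5.67×10⁻⁸) = 1.526×10¹⁰ K⁴.
T = (1.526×10¹⁰)^(1/4).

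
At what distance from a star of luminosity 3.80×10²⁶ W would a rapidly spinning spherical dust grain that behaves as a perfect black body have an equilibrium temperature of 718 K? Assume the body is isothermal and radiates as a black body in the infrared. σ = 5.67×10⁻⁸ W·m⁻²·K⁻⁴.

d ≈ 2.24×10¹⁰ m

For an isothermal black-emitting sphere, (1−a)S·πr² = σ·4πr²·T⁴ ⇒ S = 4σT⁴/(1−a).
S = 4·5.67×10⁻⁸·(718)⁴/1.00 = 60280 W/m².
Flux falls as S = L/(4πd²), so d = √(L/(4πS)) = √(3.80×10²⁶/(4π·60280)).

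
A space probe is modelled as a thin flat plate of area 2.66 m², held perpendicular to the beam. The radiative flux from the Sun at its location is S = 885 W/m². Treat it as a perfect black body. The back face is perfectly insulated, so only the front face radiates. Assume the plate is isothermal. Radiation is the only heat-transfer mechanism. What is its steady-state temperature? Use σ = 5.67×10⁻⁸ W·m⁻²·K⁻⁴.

At equilibrium, absorbed power = emitted power.
Absorbing cross-section = A = 2.660 m²; emitting surface = A = 2.660 m² (ratio 1).
S·A_cross = εσ·A_surf·T⁴  ⇒  T⁴ = S/(1σ).
T⁴ = 1.00·885/(1·5.67×10⁻⁸) = 1.561×10¹⁰ K⁴.
T = (1.561×10¹⁰)^(1/4).

T ≈ 353 K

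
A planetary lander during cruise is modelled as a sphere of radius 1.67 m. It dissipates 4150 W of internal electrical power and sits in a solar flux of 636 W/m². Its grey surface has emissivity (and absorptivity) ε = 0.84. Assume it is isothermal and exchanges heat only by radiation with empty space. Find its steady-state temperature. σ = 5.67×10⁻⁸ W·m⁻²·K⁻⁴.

T ≈ 270 K

At steady state, absorbed solar power + internal power = radiated power.
Absorbed: α·S·A_cross = 0.84·636·8.762 = 4681 W (cross-section πr²).
Total input = 4681 + 4150 = 8831 W.
Radiated: εσ·A_surf·T⁴ with A_surf = 4πr² = 35.05 m².
T⁴ = 8831/(0.84·5.67×10⁻⁸·35.05) = 5.290×10⁹ K⁴.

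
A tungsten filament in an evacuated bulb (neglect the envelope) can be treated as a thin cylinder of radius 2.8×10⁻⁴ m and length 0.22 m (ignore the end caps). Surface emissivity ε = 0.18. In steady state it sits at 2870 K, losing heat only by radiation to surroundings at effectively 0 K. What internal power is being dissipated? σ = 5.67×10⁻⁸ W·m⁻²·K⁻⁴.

P ≈ 268 W

Steady state: P = εσA T⁴.
A = 2πrL = 3.870×10⁻⁴ m²; T⁴ = (2870)⁴ = 6.785×10¹³ K⁴.
P = 0.18 × 5.67×10⁻⁸ × 3.870×10⁻⁴ × 6.785×10¹³.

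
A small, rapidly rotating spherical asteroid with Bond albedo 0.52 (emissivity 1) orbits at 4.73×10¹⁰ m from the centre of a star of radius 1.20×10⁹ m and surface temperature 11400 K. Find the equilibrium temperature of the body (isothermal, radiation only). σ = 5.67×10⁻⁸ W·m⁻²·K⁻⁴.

T ≈ 1070 K

The star's surface emits σT_*⁴; at distance d the flux is S = σT_*⁴(R_*/d)².
S = 5.67×10⁻⁸·(11400)⁴·(1.20×10⁹/4.73×10¹⁰)² = 6.164×10⁵ W/m².
For an isothermal sphere T⁴ = (1−a)S/(4σ) = 1.304×10¹² K⁴.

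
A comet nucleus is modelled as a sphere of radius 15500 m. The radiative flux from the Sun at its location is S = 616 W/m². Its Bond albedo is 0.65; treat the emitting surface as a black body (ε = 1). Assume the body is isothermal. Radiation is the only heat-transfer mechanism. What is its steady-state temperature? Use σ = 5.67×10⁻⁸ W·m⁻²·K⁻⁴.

At equilibrium, absorbed power = emitted power.
Absorbing cross-section = πr² = 7.548×10⁸ m²; emitting surface = 4πr² = 3.019×10⁹ m² (ratio 4).
(1−a)S·A_cross = εσ·A_surf·T⁴  ⇒  T⁴ = (1−a)S/(4σ).
T⁴ = 0.350·616/(4·5.67×10⁻⁸) = 9.506×10⁸ K⁴.
T = (9.506×10⁸)^(1/4).

T ≈ 176 K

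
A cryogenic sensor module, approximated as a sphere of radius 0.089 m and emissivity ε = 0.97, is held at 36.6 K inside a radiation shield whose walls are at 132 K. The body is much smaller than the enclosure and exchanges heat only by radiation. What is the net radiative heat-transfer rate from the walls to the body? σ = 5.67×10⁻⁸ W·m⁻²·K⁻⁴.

For a small grey body in a large enclosure: P_net = εσA(T_body⁴ − T_wall⁴).
A = 4πr² = 0.09954 m²; T_body⁴ − T_wall⁴ = 1.794×10⁶ − 3.036×10⁸ = -3.018×10⁸ K⁴.
|P_net| = 0.97·5.67×10⁻⁸·0.09954·3.018×10⁸.

P_net ≈ 1.65 W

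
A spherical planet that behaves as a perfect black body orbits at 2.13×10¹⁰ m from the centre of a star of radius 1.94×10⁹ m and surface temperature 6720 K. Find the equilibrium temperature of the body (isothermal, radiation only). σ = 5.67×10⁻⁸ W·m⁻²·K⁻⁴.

T ≈ 1430 K

The star's surface emits σT_*⁴; at distance d the flux is S = σT_*⁴(R_*/d)².
S = 5.67×10⁻⁸·(6720)⁴·(1.94×10⁹/2.13×10¹⁰)² = 9.592×10⁵ W/m².
For an isothermal sphere T⁴ = (1−a)S/(4σ) = 4.229×10¹² K⁴.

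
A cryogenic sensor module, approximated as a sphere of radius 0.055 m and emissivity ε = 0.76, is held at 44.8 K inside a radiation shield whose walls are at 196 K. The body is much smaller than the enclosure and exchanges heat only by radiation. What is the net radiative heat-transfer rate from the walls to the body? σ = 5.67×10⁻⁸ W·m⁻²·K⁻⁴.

For a small grey body in a large enclosure: P_net = εσA(T_body⁴ − T_wall⁴).
A = 4πr² = 0.03801 m²; T_body⁴ − T_wall⁴ = 4.028×10⁶ − 1.476×10⁹ = -1.472×10⁹ K⁴.
|P_net| = 0.76·5.67×10⁻⁸·0.03801·1.472×10⁹.

P_net ≈ 2.41 W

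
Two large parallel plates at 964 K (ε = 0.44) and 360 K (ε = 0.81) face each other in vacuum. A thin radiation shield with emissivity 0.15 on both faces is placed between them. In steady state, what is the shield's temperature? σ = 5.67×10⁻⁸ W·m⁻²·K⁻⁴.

T_s ≈ 800 K

In steady state the net flux on the hot side equals that on the cold side.
σ(T₁⁴−T_s⁴)/D₁ = σ(T_s⁴−T₂⁴)/D₂, with D₁ = 1/ε₁+1/ε_s−1 = 7.939, D₂ = 1/ε_s+1/ε₂−1 = 6.901.
Solve for T_s⁴: T_s⁴ = (D₂·T₁⁴ + D₁·T₂⁴)/(D₁+D₂) = 4.106×10¹¹ K⁴.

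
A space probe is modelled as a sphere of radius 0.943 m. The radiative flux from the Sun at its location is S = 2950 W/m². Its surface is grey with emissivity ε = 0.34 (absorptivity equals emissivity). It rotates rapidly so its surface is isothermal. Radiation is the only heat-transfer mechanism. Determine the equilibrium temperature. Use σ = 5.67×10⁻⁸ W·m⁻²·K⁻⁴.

T ≈ 338 K

At equilibrium, absorbed power = emitted power.
Absorbing cross-section = πr² = 2.794 m²; emitting surface = 4πr² = 11.17 m² (ratio 4).
εS·A_cross = εσ·A_surf·T⁴  ⇒  T⁴ = S/(4σ)   (ε cancels).
T⁴ = 2950/(4·5.67×10⁻⁸) = 1.301×10¹⁰ K⁴.
T = (1.301×10¹⁰)^(1/4).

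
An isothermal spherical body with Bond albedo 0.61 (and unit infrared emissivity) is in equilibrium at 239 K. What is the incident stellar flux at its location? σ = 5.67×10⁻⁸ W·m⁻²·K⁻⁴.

(1−a)S·πr² = σ·4πr²·T⁴ ⇒ S = 4σT⁴/(1−a).
S = 4·5.67×10⁻⁸·3.263×10⁹/0.390.

S ≈ 1900 W/m²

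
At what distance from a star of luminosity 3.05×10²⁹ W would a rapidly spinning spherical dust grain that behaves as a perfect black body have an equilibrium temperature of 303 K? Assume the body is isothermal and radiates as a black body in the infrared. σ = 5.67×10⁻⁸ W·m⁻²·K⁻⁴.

For an isothermal black-emitting sphere, (1−a)S·πr² = σ·4πr²·T⁴ ⇒ S = 4σT⁴/(1−a).
S = 4·5.67×10⁻⁸·(303)⁴/1.00 = 1912 W/m².
Flux falls as S = L/(4πd²), so d = √(L/(4πS)) = √(3.05×10²⁹/(4π·1912)).

d ≈ 3.56×10¹² m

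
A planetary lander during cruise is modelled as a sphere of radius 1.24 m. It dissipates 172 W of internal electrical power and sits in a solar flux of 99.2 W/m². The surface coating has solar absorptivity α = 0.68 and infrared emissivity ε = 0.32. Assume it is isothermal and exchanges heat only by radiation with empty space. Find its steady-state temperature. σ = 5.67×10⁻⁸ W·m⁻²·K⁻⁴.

T ≈ 194 K

At steady state, absorbed solar power + internal power = radiated power.
Absorbed: α·S·A_cross = 0.68·99.2·4.831 = 325.8 W (cross-section πr²).
Total input = 325.8 + 172 = 497.8 W.
Radiated: εσ·A_surf·T⁴ with A_surf = 4πr² = 19.32 m².
T⁴ = 497.8/(0.32·5.67×10⁻⁸·19.32) = 1.420×10⁹ K⁴.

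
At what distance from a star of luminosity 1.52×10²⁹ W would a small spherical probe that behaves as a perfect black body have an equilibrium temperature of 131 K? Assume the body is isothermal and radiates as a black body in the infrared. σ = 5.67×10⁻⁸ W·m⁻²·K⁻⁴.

For an isothermal black-emitting sphere, (1−a)S·πr² = σ·4πr²·T⁴ ⇒ S = 4σT⁴/(1−a).
S = 4·5.67×10⁻⁸·(131)⁴/1.00 = 66.79 W/m².
Flux falls as S = L/(4πd²), so d = √(L/(4πS)) = √(1.52×10²⁹/(4π·66.79)).

d ≈ 1.35×10¹³ m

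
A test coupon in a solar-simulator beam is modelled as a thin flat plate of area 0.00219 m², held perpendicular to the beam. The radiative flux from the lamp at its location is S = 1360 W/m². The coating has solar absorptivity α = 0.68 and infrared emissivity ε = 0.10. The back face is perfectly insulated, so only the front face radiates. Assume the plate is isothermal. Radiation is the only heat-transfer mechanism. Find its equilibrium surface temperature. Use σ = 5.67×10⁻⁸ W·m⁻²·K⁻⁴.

T ≈ 636 K

At equilibrium, absorbed power = emitted power.
Absorbing cross-section = A = 0.002190 m²; emitting surface = A = 0.002190 m² (ratio 1).
αS·A_cross = εσ·A_surf·T⁴  ⇒  T⁴ = αS/(ε·1σ).
T⁴ = 0.680·1360/(0.10·1·5.67×10⁻⁸) = 1.631×10¹¹ K⁴.
T = (1.631×10¹¹)^(1/4).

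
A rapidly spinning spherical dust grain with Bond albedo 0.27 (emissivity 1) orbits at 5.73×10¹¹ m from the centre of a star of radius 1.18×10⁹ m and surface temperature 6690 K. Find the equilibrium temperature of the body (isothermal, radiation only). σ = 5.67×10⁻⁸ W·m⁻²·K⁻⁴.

T ≈ 198 K

The star's surface emits σT_*⁴; at distance d the flux is S = σT_*⁴(R_*/d)².
S = 5.67×10⁻⁸·(6690)⁴·(1.18×10⁹/5.73×10¹¹)² = 481.7 W/m².
For an isothermal sphere T⁴ = (1−a)S/(4σ) = 1.550×10⁹ K⁴.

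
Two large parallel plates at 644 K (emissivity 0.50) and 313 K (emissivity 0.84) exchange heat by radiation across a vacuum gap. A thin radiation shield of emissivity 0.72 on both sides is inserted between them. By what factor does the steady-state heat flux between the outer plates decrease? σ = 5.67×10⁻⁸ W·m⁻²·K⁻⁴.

Without shield: q₀ = σΔ(T⁴)/(1/ε₁+1/ε₂−1) with denominator 2.190.
With shield the two gaps are in series; the resistances add: (1/ε₁+1/ε_s−1)+(1/ε_s+1/ε₂−1) = 2.389+1.579 = 3.968.
Heat-flux ratio q₀/q = 3.968/2.190.

factor ≈ 1.81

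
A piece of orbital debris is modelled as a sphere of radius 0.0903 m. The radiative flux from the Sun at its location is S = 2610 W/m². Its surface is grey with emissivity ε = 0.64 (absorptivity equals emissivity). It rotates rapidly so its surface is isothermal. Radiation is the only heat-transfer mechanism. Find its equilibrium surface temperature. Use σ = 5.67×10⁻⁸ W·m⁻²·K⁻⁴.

T ≈ 328 K

At equilibrium, absorbed power = emitted power.
Absorbing cross-section = πr² = 0.02562 m²; emitting surface = 4πr² = 0.1025 m² (ratio 4).
εS·A_cross = εσ·A_surf·T⁴  ⇒  T⁴ = S/(4σ)   (ε cancels).
T⁴ = 2610/(4·5.67×10⁻⁸) = 1.151×10¹⁰ K⁴.
T = (1.151×10¹⁰)^(1/4).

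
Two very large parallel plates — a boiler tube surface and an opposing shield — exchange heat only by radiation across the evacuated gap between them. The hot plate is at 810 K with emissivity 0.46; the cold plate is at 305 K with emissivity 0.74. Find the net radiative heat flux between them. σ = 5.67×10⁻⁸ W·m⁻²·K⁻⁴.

q ≈ 9470 W/m²

For two infinite grey parallel plates, q = σ(T₁⁴ − T₂⁴)/(1/ε₁ + 1/ε₂ − 1).
T₁⁴ − T₂⁴ = 4.305×10¹¹ − 8.654×10⁹ = 4.218×10¹¹ K⁴.
1/ε₁ + 1/ε₂ − 1 = 2.174 + 1.351 − 1 = 2.525.
q = 5.67×10⁻⁸ × 4.218×10¹¹ / 2.525.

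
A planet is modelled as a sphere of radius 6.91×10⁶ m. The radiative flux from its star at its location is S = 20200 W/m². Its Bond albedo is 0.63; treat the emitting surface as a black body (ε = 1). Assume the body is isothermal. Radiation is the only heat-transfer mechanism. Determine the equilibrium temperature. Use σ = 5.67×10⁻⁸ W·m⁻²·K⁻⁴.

T ≈ 426 K

At equilibrium, absorbed power = emitted power.
Absorbing cross-section = πr² = 1.500×10¹⁴ m²; emitting surface = 4πr² = 6.000×10¹⁴ m² (ratio 4).
(1−a)S·A_cross = εσ·A_surf·T⁴  ⇒  T⁴ = (1−a)S/(4σ).
T⁴ = 0.370·20200/(4·5.67×10⁻⁸) = 3.295×10¹⁰ K⁴.
T = (3.295×10¹⁰)^(1/4).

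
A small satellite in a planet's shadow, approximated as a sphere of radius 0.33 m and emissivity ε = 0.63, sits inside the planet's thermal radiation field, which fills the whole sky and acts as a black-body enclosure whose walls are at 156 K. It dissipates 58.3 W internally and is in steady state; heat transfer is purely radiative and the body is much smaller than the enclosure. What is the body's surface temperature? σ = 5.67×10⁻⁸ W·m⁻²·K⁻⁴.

For a small grey body in a large enclosure, net radiated power = εσA(T⁴ − T_w⁴).
Steady state: P = εσA(T⁴ − T_w⁴) with A = 4πr² = 1.368 m².
T⁴ = P/(εσA) + T_w⁴ = 58.3/(0.63·5.67×10⁻⁸·1.368) + (156)⁴
    = 1.193×10⁹ + 5.922×10⁸ = 1.785×10⁹ K⁴.

T ≈ 206 K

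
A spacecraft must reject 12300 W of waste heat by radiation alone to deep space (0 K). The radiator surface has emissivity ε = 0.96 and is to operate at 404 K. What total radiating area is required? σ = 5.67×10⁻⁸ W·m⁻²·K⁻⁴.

P = εσA T⁴ ⇒ A = P/(εσT⁴).
T⁴ = 2.664×10¹⁰ K⁴.
A = 12300/(0.96 × 5.67×10⁻⁸ × 2.664×10¹⁰).

A ≈ 8.48 m²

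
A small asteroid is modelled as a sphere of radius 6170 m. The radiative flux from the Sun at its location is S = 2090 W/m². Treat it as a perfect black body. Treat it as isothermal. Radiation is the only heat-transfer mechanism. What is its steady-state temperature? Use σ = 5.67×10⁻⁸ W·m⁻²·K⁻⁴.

T ≈ 310 K

At equilibrium, absorbed power = emitted power.
Absorbing cross-section = πr² = 1.196×10⁸ m²; emitting surface = 4πr² = 4.784×10⁸ m² (ratio 4).
S·A_cross = εσ·A_surf·T⁴  ⇒  T⁴ = S/(4σ).
T⁴ = 1.00·2090/(4·5.67×10⁻⁸) = 9.215×10⁹ K⁴.
T = (9.215×10⁹)^(1/4).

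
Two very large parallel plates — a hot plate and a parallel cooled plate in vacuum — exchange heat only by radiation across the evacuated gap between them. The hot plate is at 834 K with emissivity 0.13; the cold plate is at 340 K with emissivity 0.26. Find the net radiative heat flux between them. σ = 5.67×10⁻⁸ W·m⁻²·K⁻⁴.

For two infinite grey parallel plates, q = σ(T₁⁴ − T₂⁴)/(1/ε₁ + 1/ε₂ − 1).
T₁⁴ − T₂⁴ = 4.838×10¹¹ − 1.336×10¹⁰ = 4.704×10¹¹ K⁴.
1/ε₁ + 1/ε₂ − 1 = 7.692 + 3.846 − 1 = 10.54.
q = 5.67×10⁻⁸ × 4.704×10¹¹ / 10.54.

q ≈ 2530 W/m²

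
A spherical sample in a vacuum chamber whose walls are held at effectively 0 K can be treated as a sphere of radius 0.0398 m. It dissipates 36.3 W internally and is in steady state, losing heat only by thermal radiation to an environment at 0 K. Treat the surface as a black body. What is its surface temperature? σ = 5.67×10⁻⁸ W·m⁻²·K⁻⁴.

T ≈ 423 K

Steady state: internal power = radiated power, P = εσA T⁴.
Radiating area A = 4πr² = 0.01991 m².
T⁴ = P/(εσA) = 36.3/(1.0·5.67×10⁻⁸·0.01991) = 3.216×10¹⁰ K⁴.
T = (3.216×10¹⁰)^(1/4).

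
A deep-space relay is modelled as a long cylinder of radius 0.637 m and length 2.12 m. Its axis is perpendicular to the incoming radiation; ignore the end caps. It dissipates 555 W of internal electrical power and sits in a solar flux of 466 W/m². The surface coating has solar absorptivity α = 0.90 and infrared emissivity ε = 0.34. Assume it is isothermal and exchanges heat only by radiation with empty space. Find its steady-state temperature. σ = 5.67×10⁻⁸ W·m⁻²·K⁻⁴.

At steady state, absorbed solar power + internal power = radiated power.
Absorbed: α·S·A_cross = 0.90·466·2.701 = 1133 W (cross-section 2rL).
Total input = 1133 + 555 = 1688 W.
Radiated: εσ·A_surf·T⁴ with A_surf = 2πrL = 8.485 m².
T⁴ = 1688/(0.34·5.67×10⁻⁸·8.485) = 1.032×10¹⁰ K⁴.

T ≈ 319 K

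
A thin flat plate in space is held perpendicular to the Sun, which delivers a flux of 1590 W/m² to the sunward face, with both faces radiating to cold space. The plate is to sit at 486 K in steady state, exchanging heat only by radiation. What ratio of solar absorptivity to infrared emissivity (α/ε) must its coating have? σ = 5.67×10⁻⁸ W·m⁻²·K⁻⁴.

α/ε ≈ 3.98

Balance: αS·A = εσ·2A·T⁴ ⇒ α/ε = 2σT⁴/S.
α/ε = 2·5.67×10⁻⁸·(486)⁴/1590 = 2·5.67×10⁻⁸·5.579×10¹⁰/1590.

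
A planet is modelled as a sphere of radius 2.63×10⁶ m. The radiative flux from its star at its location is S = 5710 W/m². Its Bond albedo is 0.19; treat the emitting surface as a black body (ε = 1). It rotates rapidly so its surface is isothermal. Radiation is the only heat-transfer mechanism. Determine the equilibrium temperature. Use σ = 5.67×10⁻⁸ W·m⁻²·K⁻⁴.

At equilibrium, absorbed power = emitted power.
Absorbing cross-section = πr² = 2.173×10¹³ m²; emitting surface = 4πr² = 8.692×10¹³ m² (ratio 4).
(1−a)S·A_cross = εσ·A_surf·T⁴  ⇒  T⁴ = (1−a)S/(4σ).
T⁴ = 0.810·5710/(4·5.67×10⁻⁸) = 2.039×10¹⁰ K⁴.
T = (2.039×10¹⁰)^(1/4).

T ≈ 378 K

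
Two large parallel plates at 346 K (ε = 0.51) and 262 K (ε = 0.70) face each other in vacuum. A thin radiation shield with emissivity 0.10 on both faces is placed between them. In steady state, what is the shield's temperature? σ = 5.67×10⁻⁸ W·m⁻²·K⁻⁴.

T_s ≈ 311 K

In steady state the net flux on the hot side equals that on the cold side.
σ(T₁⁴−T_s⁴)/D₁ = σ(T_s⁴−T₂⁴)/D₂, with D₁ = 1/ε₁+1/ε_s−1 = 10.96, D₂ = 1/ε_s+1/ε₂−1 = 10.43.
Solve for T_s⁴: T_s⁴ = (D₂·T₁⁴ + D₁·T₂⁴)/(D₁+D₂) = 9.402×10⁹ K⁴.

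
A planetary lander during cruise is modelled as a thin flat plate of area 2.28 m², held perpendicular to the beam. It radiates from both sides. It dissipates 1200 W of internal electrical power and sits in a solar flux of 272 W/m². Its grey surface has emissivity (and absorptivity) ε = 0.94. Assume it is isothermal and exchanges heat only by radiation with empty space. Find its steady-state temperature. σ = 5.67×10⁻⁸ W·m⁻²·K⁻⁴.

At steady state, absorbed solar power + internal power = radiated power.
Absorbed: α·S·A_cross = 0.94·272·2.280 = 583.0 W (cross-section A).
Total input = 583.0 + 1200 = 1783 W.
Radiated: εσ·A_surf·T⁴ with A_surf = 2A = 4.560 m².
T⁴ = 1783/(0.94·5.67×10⁻⁸·4.560) = 7.336×10⁹ K⁴.

T ≈ 293 K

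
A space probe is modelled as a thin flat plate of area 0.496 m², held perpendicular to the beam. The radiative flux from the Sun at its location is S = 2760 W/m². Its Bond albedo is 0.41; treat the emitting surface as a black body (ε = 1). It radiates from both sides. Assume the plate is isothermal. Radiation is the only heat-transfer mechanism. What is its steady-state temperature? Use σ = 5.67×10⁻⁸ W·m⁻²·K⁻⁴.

At equilibrium, absorbed power = emitted power.
Absorbing cross-section = A = 0.4960 m²; emitting surface = 2A = 0.9920 m² (ratio 2).
(1−a)S·A_cross = εσ·A_surf·T⁴  ⇒  T⁴ = (1−a)S/(2σ).
T⁴ = 0.590·2760/(2·5.67×10⁻⁸) = 1.436×10¹⁰ K⁴.
T = (1.436×10¹⁰)^(1/4).

T ≈ 346 K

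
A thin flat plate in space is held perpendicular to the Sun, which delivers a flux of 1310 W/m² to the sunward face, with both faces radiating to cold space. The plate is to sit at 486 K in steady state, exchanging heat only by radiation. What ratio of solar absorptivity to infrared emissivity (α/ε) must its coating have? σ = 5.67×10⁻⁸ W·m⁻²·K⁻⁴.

α/ε ≈ 4.83

Balance: αS·A = εσ·2A·T⁴ ⇒ α/ε = 2σT⁴/S.
α/ε = 2·5.67×10⁻⁸·(486)⁴/1310 = 2·5.67×10⁻⁸·5.579×10¹⁰/1310.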